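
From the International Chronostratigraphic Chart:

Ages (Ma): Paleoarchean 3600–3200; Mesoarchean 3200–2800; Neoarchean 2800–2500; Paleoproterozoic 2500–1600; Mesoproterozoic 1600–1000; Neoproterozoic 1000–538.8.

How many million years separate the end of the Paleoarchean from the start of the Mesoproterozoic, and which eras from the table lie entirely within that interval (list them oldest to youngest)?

1600 million years; Mesoarchean, Neoarchean, Paleoproterozoic

End of Paleoarchean = 3200 Ma; start of Mesoproterozoic = 1600 Ma.
Gap = 3200 − 1600 = 1600 Myr.
Eras wholly inside 3200–1600 Ma: Mesoarchean (3200–2800), Neoarchean (2800–2500), Paleoproterozoic (2500–1600).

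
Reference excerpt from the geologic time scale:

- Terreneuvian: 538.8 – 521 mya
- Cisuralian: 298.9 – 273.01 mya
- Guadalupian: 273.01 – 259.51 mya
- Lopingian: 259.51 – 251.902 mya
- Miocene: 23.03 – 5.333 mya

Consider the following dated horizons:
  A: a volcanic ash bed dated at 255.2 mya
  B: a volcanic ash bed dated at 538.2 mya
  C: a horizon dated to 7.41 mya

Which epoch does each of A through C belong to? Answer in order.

A — Lopingian; B — Terreneuvian; C — Miocene

Match each age against the start–end ranges in the excerpt: A = 255.2 Ma → Lopingian (259.51–251.902); B = 538.2 Ma → Terreneuvian (538.8–521); C = 7.41 Ma → Miocene (23.03–5.333).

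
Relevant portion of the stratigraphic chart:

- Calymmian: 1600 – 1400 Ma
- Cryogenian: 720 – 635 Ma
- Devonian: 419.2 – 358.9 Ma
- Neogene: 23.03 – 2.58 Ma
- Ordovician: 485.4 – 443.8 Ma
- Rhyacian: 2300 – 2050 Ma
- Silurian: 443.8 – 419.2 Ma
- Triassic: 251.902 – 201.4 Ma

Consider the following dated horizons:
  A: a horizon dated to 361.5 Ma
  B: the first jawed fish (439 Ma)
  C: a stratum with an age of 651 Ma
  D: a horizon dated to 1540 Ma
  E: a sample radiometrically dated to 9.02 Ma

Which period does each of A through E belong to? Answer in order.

A: 361.5 Ma lies in 419.2–358.9 Ma, so Devonian.
B: 439 Ma lies in 443.8–419.2 Ma, so Silurian.
C: 651 Ma lies in 720–635 Ma, so Cryogenian.
D: 1540 Ma lies in 1600–1400 Ma, so Calymmian.
E: 9.02 Ma lies in 23.03–2.58 Ma, so Neogene.

A — Devonian; B — Silurian; C — Cryogenian; D — Calymmian; E — Neogene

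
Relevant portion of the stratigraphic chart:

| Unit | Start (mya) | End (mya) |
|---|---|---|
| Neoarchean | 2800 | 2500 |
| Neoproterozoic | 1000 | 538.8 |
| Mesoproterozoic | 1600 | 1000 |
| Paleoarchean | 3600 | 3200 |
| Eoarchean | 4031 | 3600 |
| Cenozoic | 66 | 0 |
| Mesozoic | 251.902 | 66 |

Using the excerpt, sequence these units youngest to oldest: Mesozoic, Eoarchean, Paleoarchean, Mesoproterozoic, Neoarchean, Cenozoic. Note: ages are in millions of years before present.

The oldest of these is Eoarchean (starts 4031 Ma) and the youngest is Cenozoic (ends 0 Ma).
In between, by decreasing start age: Paleoarchean (3600), Neoarchean (2800), Mesoproterozoic (1600), Mesozoic (251.902).
Listing youngest first means reversing that sequence.

Cenozoic, Mesozoic, Mesoproterozoic, Neoarchean, Paleoarchean, Eoarchean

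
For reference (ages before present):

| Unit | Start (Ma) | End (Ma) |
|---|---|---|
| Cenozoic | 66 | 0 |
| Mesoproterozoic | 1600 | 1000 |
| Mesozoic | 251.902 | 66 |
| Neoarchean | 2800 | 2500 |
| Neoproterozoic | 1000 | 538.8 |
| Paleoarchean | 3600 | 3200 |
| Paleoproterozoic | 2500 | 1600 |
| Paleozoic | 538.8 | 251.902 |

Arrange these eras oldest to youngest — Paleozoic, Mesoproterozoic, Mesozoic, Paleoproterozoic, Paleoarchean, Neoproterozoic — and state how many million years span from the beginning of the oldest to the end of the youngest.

Paleoarchean → Paleoproterozoic → Mesoproterozoic → Neoproterozoic → Paleozoic → Mesozoic; total span 3534 Myr

Start ages (Ma): Paleoarchean 3600, Paleoproterozoic 2500, Mesoproterozoic 1600, Neoproterozoic 1000, Paleozoic 538.8, Mesozoic 251.902.
Ordered oldest to youngest: Paleoarchean, Paleoproterozoic, Mesoproterozoic, Neoproterozoic, Paleozoic, Mesozoic.
Span = 3600 − 66 = 3534 Myr.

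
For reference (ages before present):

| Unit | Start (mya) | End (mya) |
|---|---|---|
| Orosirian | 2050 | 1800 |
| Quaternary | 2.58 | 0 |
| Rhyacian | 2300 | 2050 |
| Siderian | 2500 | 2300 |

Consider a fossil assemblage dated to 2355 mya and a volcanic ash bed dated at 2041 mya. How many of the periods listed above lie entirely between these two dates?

1

The older date is 2355 Ma and the younger is 2041 Ma.
Periods with start < 2355 and end > 2041 Ma: Rhyacian (2300–2050).
That is 1 complete period.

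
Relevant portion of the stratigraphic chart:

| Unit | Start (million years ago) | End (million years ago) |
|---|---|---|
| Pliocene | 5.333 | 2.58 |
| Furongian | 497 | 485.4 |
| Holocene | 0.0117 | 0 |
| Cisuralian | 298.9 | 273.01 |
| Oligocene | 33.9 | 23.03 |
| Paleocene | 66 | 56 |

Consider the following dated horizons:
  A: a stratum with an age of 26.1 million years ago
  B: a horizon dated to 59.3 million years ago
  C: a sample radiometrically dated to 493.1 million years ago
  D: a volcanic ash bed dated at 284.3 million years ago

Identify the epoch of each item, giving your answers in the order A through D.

A — Oligocene; B — Paleocene; C — Furongian; D — Cisuralian

A: 26.1 Ma lies in 33.9–23.03 Ma, so Oligocene.
B: 59.3 Ma lies in 66–56 Ma, so Paleocene.
C: 493.1 Ma lies in 497–485.4 Ma, so Furongian.
D: 284.3 Ma lies in 298.9–273.01 Ma, so Cisuralian.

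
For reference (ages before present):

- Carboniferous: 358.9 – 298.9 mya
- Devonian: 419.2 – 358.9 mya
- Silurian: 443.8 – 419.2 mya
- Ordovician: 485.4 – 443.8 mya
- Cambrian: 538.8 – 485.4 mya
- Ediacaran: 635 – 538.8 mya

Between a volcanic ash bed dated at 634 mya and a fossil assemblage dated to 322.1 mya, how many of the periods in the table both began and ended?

4

634 Ma sits inside the Ediacaran (635–538.8) and 322.1 Ma inside the Carboniferous (358.9–298.9); neither of those is wholly between the two dates.
The listed periods lying completely between them are Cambrian, Ordovician, Silurian, Devonian — 4 in all.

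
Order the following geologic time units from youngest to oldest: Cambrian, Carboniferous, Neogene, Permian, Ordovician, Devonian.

Group by era (each group listed oldest first) — Paleozoic: Cambrian, Ordovician, Devonian, Carboniferous, Permian; Cenozoic: Neogene. The eras run Paleozoic → Mesozoic → Cenozoic. Concatenating the groups in that era order and then reversing gives youngest to oldest.

Neogene → Permian → Carboniferous → Devonian → Ordovician → Cambrian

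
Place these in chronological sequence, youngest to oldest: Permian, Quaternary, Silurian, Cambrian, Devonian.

Era membership (oldest first within each) — Paleozoic: Cambrian, Silurian, Devonian, Permian; Cenozoic: Quaternary. Paleozoic precedes Mesozoic, which precedes Cenozoic. Concatenating the groups in that era order and then reversing gives youngest to oldest.

Quaternary → Permian → Devonian → Silurian → Cambrian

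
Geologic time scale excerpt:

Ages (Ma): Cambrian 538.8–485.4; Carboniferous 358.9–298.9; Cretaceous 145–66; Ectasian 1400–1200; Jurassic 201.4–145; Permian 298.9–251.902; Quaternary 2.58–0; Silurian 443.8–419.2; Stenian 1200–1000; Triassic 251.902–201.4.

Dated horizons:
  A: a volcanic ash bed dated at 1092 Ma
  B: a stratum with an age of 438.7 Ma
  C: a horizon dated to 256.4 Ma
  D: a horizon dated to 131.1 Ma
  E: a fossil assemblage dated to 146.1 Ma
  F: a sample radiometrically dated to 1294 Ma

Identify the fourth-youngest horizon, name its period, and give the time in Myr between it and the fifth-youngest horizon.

Sorted youngest-first by Ma: D (131.1), E (146.1), C (256.4), B (438.7), A (1092), F (1294).
The fourth youngest is B at 438.7 Ma, which lies in 443.8–419.2 Ma: the Silurian.
The fifth youngest is A at 1092 Ma; separation = |438.7 − 1092| = 653.3 Myr.

B, in the Silurian; 653.3 million years to A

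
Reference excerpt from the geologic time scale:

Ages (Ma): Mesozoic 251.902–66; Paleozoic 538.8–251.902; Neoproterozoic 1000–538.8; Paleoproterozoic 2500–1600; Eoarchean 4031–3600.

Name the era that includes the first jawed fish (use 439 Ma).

439 Ma lies between 538.8 and 251.902 Ma, so it falls in the Paleozoic.

Paleozoic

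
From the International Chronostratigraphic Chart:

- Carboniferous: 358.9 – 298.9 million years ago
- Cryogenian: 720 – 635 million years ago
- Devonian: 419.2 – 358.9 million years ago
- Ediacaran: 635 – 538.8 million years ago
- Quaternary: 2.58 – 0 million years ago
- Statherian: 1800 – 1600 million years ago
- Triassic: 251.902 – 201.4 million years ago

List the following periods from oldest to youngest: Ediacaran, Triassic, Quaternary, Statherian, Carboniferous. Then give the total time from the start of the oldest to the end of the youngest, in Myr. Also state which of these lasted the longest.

Statherian, Ediacaran, Carboniferous, Triassic, Quaternary; total span 1800 Myr; longest is Statherian

Start ages (Ma): Statherian 1800, Ediacaran 635, Carboniferous 358.9, Triassic 251.902, Quaternary 2.58.
Ordered oldest to youngest: Statherian, Ediacaran, Carboniferous, Triassic, Quaternary.
Span = 1800 − 0 = 1800 Myr.
Durations: Quaternary 2.58, Statherian 200, Triassic 50.502, Carboniferous 60, Ediacaran 96.2 → longest is Statherian (200 Myr).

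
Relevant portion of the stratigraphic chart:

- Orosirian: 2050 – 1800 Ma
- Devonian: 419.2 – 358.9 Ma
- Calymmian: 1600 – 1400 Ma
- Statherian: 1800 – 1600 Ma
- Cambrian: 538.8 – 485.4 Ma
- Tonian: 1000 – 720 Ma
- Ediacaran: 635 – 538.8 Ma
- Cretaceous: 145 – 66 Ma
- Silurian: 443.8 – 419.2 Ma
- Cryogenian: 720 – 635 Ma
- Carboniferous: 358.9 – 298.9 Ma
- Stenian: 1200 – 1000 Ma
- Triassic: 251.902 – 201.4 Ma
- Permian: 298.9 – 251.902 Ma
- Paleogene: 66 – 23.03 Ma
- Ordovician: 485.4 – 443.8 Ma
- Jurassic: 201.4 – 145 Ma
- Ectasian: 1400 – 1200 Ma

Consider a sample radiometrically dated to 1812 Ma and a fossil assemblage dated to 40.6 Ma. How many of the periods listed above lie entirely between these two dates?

The older date is 1812 Ma and the younger is 40.6 Ma.
Periods with start < 1812 and end > 40.6 Ma: Statherian (1800–1600), Calymmian (1600–1400), Ectasian (1400–1200), Stenian (1200–1000), Tonian (1000–720), Cryogenian (720–635), Ediacaran (635–538.8), Cambrian (538.8–485.4), Ordovician (485.4–443.8), Silurian (443.8–419.2), Devonian (419.2–358.9), Carboniferous (358.9–298.9), Permian (298.9–251.902), Triassic (251.902–201.4), Jurassic (201.4–145), Cretaceous (145–66).
That is 16 complete periods.

16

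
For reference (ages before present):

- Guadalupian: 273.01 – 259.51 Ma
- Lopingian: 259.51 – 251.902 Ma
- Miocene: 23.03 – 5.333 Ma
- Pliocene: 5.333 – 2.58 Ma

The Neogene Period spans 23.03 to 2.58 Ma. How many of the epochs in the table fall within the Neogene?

Epochs inside 23.03–2.58 Ma: Miocene, Pliocene — 2 in total.

2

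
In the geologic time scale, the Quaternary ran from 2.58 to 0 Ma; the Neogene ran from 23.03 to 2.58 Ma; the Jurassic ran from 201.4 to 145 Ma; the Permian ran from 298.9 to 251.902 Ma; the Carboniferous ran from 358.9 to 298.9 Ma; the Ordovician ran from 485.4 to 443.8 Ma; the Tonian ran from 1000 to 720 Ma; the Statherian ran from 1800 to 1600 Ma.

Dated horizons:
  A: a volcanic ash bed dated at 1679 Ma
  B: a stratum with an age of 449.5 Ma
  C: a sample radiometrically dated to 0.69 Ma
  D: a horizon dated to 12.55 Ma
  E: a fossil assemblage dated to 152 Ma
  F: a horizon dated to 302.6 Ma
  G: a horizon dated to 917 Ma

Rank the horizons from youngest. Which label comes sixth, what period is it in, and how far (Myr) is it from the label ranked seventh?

G, in the Tonian; 762 million years to A

Smaller Ma means younger, so youngest first: C 0.69 < D 12.55 < E 152 < F 302.6 < B 449.5 < G 917 < A 1679.
Counting 6 along gives G (917 Ma); the excerpt puts that inside the Tonian, 1000–720 Ma.
Next in line is A (1679 Ma), and 1679 − 917 = 762 Myr.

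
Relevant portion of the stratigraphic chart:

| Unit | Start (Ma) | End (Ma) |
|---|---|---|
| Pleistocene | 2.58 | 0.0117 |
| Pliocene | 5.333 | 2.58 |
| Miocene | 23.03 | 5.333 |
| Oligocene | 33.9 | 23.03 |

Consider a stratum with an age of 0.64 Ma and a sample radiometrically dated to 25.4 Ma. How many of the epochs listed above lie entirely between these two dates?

The older date is 25.4 Ma and the younger is 0.64 Ma.
Epochs with start < 25.4 and end > 0.64 Ma: Miocene (23.03–5.333), Pliocene (5.333–2.58).
That is 2 complete epochs.

2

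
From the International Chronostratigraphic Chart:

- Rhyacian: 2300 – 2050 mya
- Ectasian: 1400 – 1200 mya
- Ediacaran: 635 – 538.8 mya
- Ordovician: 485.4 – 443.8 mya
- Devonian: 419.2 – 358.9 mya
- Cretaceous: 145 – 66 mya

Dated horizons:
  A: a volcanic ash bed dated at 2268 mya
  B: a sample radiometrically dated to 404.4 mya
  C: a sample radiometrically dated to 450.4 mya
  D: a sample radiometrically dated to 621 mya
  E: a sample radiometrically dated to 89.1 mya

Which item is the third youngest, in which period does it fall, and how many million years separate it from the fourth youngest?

Smaller Ma means younger, so youngest first: E 89.1 < B 404.4 < C 450.4 < D 621 < A 2268.
Counting 3 along gives C (450.4 Ma); the excerpt puts that inside the Ordovician, 485.4–443.8 Ma.
Next in line is D (621 Ma), and 621 − 450.4 = 170.6 Myr.

C, in the Ordovician; 170.6 million years to D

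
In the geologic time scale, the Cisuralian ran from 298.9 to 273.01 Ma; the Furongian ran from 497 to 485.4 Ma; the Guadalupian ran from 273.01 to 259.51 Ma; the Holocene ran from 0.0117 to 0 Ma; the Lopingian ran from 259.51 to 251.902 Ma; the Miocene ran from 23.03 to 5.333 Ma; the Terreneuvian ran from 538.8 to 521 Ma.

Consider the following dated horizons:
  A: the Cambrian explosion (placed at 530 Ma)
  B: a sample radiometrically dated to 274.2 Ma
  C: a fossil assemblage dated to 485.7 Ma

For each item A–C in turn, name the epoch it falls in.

A — Terreneuvian; B — Cisuralian; C — Furongian

A: 530 Ma lies in 538.8–521 Ma, so Terreneuvian.
B: 274.2 Ma lies in 298.9–273.01 Ma, so Cisuralian.
C: 485.7 Ma lies in 497–485.4 Ma, so Furongian.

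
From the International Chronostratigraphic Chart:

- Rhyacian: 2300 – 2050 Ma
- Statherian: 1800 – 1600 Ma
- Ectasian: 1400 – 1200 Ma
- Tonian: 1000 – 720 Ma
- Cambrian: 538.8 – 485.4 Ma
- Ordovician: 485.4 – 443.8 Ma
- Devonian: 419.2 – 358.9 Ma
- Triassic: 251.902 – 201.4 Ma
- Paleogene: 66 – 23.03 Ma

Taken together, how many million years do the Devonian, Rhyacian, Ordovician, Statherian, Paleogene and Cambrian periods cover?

Each duration: Devonian = 60.3; Rhyacian = 250; Ordovician = 41.6; Statherian = 200; Paleogene = 42.97; Cambrian = 53.4.
Sum: 60.3 + 250 + 41.6 + 200 + 42.97 + 53.4 = 648.27 Myr.

648.27 million years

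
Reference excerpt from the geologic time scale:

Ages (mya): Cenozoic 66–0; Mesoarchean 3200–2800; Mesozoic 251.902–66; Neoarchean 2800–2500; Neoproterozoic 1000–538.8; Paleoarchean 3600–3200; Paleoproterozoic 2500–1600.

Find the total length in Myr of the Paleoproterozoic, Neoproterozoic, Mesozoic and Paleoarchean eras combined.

Duration is start − end for each: (2500 − 1600) + (1000 − 538.8) + (251.902 − 66) + (3600 − 3200).
That is 900 + 461.2 + 185.902 + 400, which totals 1947.102 million years.

1947.102 million years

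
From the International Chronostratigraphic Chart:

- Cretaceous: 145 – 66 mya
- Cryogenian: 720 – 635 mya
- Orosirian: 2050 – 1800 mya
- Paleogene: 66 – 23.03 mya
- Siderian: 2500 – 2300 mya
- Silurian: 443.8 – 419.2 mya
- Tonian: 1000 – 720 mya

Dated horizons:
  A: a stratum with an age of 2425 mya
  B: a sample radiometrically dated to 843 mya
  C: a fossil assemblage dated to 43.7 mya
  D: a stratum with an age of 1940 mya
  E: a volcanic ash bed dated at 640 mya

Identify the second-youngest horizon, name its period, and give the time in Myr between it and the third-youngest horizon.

Smaller Ma means younger, so youngest first: C 43.7 < E 640 < B 843 < D 1940 < A 2425.
Counting 2 along gives E (640 Ma); the excerpt puts that inside the Cryogenian, 720–635 Ma.
Next in line is B (843 Ma), and 843 − 640 = 203 Myr.

E, in the Cryogenian; 203 million years to B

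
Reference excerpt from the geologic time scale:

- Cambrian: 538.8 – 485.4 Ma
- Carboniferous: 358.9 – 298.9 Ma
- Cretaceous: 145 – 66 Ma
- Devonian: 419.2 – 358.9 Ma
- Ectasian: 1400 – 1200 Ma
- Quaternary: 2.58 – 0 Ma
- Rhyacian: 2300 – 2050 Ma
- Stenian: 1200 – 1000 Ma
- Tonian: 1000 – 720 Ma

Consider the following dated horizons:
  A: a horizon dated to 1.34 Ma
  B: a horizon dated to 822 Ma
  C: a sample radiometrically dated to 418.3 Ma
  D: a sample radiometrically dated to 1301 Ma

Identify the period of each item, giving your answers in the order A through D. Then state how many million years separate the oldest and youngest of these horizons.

A — Quaternary; B — Tonian; C — Devonian; D — Ectasian; span 1299.66 million years

A: 1.34 Ma lies in 2.58–0 Ma, so Quaternary.
B: 822 Ma lies in 1000–720 Ma, so Tonian.
C: 418.3 Ma lies in 419.2–358.9 Ma, so Devonian.
D: 1301 Ma lies in 1400–1200 Ma, so Ectasian.
Oldest = 1301 Ma, youngest = 1.34 Ma → span 1299.66 Myr.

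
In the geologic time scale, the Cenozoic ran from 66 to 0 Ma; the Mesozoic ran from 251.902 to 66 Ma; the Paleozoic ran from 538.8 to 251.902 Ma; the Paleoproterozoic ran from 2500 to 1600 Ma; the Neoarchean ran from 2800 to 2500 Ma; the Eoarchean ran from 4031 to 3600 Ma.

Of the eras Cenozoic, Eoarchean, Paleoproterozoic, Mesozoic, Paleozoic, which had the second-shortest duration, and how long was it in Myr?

Start − end for each: Cenozoic 66 − 0 = 66; Eoarchean 4031 − 3600 = 431; Paleoproterozoic 2500 − 1600 = 900; Mesozoic 251.902 − 66 = 185.902; Paleozoic 538.8 − 251.902 = 286.898.
Ranking these from shortest: Cenozoic < Mesozoic < Paleozoic < Eoarchean < Paleoproterozoic.
Position 2 in that ranking is Mesozoic, which lasted 185.902 Myr.

Mesozoic, 185.902 million years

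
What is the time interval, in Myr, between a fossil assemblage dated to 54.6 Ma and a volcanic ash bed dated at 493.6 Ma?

493.6 − 54.6 = 439 million years.

439 million years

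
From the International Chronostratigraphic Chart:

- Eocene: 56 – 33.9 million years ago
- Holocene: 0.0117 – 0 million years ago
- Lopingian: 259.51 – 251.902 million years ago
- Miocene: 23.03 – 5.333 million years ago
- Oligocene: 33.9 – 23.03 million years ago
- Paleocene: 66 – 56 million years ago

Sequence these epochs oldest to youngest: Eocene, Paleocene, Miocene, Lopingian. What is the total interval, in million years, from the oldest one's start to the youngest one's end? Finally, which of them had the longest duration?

From the excerpt: Eocene 56–33.9; Paleocene 66–56; Miocene 23.03–5.333; Lopingian 259.51–251.902 (Ma).
Larger Ma is earlier, so the oldest is Lopingian and the youngest is Miocene; oldest to youngest: Lopingian, Paleocene, Eocene, Miocene.
Oldest start 259.51 minus youngest end 5.333 gives 254.177 Myr overall.
Individual lengths (start − end): Eocene 22.1; Paleocene 10; Miocene 17.697; Lopingian 7.608. The largest is Eocene at 22.1 Myr.

Lopingian → Paleocene → Eocene → Miocene; total span 254.177 Myr; longest is Eocene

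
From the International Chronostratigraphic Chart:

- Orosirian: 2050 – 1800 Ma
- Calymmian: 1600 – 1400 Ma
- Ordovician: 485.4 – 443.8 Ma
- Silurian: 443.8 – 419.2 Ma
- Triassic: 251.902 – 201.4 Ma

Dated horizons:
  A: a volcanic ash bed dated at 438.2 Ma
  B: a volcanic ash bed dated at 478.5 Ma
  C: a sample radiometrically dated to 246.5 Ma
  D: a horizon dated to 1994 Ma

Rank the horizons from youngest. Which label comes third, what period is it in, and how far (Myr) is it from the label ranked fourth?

B, in the Ordovician; 1515.5 million years to D

Sorted youngest-first by Ma: C (246.5), A (438.2), B (478.5), D (1994).
The third youngest is B at 478.5 Ma, which lies in 485.4–443.8 Ma: the Ordovician.
The fourth youngest is D at 1994 Ma; separation = |478.5 − 1994| = 1515.5 Myr.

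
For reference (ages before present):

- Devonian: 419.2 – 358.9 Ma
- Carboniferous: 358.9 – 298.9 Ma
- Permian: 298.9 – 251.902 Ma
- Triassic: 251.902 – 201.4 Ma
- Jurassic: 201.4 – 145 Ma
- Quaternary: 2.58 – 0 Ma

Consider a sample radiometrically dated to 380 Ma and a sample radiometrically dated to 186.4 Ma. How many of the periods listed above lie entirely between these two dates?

3

380 Ma sits inside the Devonian (419.2–358.9) and 186.4 Ma inside the Jurassic (201.4–145); neither of those is wholly between the two dates.
The listed periods lying completely between them are Carboniferous, Permian, Triassic — 3 in all.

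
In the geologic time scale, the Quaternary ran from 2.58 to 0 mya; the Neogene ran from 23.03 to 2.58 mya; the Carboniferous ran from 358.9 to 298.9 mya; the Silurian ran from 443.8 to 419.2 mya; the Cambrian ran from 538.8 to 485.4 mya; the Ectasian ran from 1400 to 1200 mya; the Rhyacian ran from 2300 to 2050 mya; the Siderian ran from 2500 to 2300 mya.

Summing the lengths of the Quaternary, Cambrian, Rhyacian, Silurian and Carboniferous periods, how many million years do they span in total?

390.58 million years

Each duration: Quaternary = 2.58; Cambrian = 53.4; Rhyacian = 250; Silurian = 24.6; Carboniferous = 60.
Sum: 2.58 + 53.4 + 250 + 24.6 + 60 = 390.58 Myr.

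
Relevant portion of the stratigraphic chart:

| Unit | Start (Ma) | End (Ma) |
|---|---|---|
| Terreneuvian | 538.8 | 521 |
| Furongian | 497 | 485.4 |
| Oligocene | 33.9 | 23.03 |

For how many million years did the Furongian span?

11.6 million years

497 − 485.4 = 11.6 million years.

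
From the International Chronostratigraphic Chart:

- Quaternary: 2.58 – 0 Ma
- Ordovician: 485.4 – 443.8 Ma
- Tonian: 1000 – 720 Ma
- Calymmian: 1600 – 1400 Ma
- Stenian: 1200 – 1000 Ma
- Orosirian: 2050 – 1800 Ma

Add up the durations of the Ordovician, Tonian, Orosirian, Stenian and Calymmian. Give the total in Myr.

971.6 million years

Each duration: Ordovician = 41.6; Tonian = 280; Orosirian = 250; Stenian = 200; Calymmian = 200.
Sum: 41.6 + 280 + 250 + 200 + 200 = 971.6 Myr.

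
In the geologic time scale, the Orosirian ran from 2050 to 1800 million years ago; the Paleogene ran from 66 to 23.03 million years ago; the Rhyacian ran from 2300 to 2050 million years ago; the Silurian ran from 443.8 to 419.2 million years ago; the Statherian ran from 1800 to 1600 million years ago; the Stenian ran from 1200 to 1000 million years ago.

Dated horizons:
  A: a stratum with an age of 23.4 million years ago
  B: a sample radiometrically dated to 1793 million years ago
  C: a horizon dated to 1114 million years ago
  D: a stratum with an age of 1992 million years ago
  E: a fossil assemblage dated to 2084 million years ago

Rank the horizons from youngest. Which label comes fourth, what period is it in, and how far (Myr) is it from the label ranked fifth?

D, in the Orosirian; 92 million years to E

Sorted youngest-first by Ma: A (23.4), C (1114), B (1793), D (1992), E (2084).
The fourth youngest is D at 1992 Ma, which lies in 2050–1800 Ma: the Orosirian.
The fifth youngest is E at 2084 Ma; separation = |1992 − 2084| = 92 Myr.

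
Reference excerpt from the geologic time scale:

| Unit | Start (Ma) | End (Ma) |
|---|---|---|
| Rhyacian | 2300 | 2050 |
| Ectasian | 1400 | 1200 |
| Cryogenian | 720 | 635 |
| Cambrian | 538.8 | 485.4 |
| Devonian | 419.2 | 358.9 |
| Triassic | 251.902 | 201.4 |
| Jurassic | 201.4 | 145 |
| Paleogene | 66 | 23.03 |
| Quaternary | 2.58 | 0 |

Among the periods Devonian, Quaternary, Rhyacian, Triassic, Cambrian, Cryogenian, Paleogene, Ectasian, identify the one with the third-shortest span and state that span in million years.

Durations: Devonian 60.3; Quaternary 2.58; Rhyacian 250; Triassic 50.502; Cambrian 53.4; Cryogenian 85; Paleogene 42.97; Ectasian 200 Myr.
Sorted shortest-first: Quaternary (2.58), Paleogene (42.97), Triassic (50.502), Cambrian (53.4), Devonian (60.3), Cryogenian (85), Ectasian (200), Rhyacian (250).
The third shortest is Triassic at 50.502 Myr.

Triassic, 50.502 million years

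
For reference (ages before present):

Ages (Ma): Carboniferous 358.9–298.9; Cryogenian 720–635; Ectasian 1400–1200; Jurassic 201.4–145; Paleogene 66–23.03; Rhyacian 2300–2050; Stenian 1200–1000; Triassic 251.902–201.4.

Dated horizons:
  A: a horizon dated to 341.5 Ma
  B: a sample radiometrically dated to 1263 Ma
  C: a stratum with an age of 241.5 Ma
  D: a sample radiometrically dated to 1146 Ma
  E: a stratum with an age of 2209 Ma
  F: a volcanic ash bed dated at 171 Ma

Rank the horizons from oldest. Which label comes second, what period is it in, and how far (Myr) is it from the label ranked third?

Sorted oldest-first by Ma: E (2209), B (1263), D (1146), A (341.5), C (241.5), F (171).
The second oldest is B at 1263 Ma, which lies in 1400–1200 Ma: the Ectasian.
The third oldest is D at 1146 Ma; separation = |1263 − 1146| = 117 Myr.

B, in the Ectasian; 117 million years to D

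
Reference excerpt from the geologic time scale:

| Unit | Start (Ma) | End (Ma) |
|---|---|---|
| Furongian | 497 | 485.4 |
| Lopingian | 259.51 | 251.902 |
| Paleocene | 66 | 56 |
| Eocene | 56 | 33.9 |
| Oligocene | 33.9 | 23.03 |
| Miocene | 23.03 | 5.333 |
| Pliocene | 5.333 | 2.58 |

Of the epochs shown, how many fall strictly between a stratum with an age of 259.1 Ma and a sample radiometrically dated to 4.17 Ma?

4

259.1 Ma sits inside the Lopingian (259.51–251.902) and 4.17 Ma inside the Pliocene (5.333–2.58); neither of those is wholly between the two dates.
The listed epochs lying completely between them are Paleocene, Eocene, Oligocene, Miocene — 4 in all.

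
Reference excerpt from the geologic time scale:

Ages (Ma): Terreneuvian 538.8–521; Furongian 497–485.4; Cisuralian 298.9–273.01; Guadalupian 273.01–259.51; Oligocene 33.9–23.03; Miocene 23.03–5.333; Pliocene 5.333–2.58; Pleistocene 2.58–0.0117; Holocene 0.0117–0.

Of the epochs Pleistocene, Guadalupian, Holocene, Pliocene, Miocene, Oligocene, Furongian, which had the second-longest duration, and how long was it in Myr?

Guadalupian, 13.5 million years

Durations: Pleistocene 2.5683; Guadalupian 13.5; Holocene 0.0117; Pliocene 2.753; Miocene 17.697; Oligocene 10.87; Furongian 11.6 Myr.
Sorted longest-first: Miocene (17.697), Guadalupian (13.5), Furongian (11.6), Oligocene (10.87), Pliocene (2.753), Pleistocene (2.5683), Holocene (0.0117).
The second longest is Guadalupian at 13.5 Myr.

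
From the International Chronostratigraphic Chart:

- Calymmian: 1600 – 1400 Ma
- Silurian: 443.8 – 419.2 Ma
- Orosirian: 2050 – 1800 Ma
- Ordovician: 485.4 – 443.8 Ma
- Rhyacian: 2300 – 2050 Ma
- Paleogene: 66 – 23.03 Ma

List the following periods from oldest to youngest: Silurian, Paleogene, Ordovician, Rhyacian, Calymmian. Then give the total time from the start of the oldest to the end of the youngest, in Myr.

From the excerpt: Silurian 443.8–419.2; Paleogene 66–23.03; Ordovician 485.4–443.8; Rhyacian 2300–2050; Calymmian 1600–1400 (Ma).
Larger Ma is earlier, so the oldest is Rhyacian and the youngest is Paleogene; oldest to youngest: Rhyacian, Calymmian, Ordovician, Silurian, Paleogene.
Oldest start 2300 minus youngest end 23.03 gives 2276.97 Myr overall.

Rhyacian → Calymmian → Ordovician → Silurian → Paleogene; total span 2276.97 Myr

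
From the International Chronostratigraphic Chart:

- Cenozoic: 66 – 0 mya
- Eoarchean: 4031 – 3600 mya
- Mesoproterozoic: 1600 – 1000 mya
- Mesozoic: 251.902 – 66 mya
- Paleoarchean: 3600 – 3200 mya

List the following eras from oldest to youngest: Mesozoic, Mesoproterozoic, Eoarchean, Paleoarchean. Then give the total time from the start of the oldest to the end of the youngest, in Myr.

Eoarchean → Paleoarchean → Mesoproterozoic → Mesozoic; total span 3965 Myr

From the excerpt: Mesozoic 251.902–66; Mesoproterozoic 1600–1000; Eoarchean 4031–3600; Paleoarchean 3600–3200 (Ma).
Larger Ma is earlier, so the oldest is Eoarchean and the youngest is Mesozoic; oldest to youngest: Eoarchean, Paleoarchean, Mesoproterozoic, Mesozoic.
Oldest start 4031 minus youngest end 66 gives 3965 Myr overall.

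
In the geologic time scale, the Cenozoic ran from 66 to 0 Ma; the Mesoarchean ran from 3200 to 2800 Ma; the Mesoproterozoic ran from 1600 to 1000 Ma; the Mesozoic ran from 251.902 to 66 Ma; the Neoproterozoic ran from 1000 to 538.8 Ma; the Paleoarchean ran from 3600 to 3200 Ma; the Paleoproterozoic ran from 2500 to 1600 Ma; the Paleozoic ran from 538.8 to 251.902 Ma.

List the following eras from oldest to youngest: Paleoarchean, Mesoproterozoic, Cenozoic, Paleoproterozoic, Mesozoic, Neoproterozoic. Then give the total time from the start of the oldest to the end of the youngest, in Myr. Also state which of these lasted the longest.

Paleoarchean, Paleoproterozoic, Mesoproterozoic, Neoproterozoic, Mesozoic, Cenozoic; total span 3600 Myr; longest is Paleoproterozoic

From the excerpt: Paleoarchean 3600–3200; Mesoproterozoic 1600–1000; Cenozoic 66–0; Paleoproterozoic 2500–1600; Mesozoic 251.902–66; Neoproterozoic 1000–538.8 (Ma).
Larger Ma is earlier, so the oldest is Paleoarchean and the youngest is Cenozoic; oldest to youngest: Paleoarchean, Paleoproterozoic, Mesoproterozoic, Neoproterozoic, Mesozoic, Cenozoic.
Oldest start 3600 minus youngest end 0 gives 3600 Myr overall.
Individual lengths (start − end): Mesoproterozoic 600; Paleoarchean 400; Cenozoic 66; Neoproterozoic 461.2; Paleoproterozoic 900; Mesozoic 185.902. The largest is Paleoproterozoic at 900 Myr.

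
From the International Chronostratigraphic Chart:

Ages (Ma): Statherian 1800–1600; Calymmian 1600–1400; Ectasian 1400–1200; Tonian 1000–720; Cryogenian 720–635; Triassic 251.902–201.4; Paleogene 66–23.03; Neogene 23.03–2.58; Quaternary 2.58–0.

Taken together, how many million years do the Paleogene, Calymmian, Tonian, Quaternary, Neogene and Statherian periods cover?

Each duration: Paleogene = 42.97; Calymmian = 200; Tonian = 280; Quaternary = 2.58; Neogene = 20.45; Statherian = 200.
Sum: 42.97 + 200 + 280 + 2.58 + 20.45 + 200 = 746 Myr.

746 million years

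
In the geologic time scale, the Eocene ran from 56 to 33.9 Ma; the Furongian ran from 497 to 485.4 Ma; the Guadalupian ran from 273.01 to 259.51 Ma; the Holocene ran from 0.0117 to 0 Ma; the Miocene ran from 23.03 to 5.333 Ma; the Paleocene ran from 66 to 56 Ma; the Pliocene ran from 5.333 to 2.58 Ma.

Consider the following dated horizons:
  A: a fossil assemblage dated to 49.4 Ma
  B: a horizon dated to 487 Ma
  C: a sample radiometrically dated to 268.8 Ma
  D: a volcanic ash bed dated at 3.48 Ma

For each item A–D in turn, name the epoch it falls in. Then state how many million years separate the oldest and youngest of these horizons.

A — Eocene; B — Furongian; C — Guadalupian; D — Pliocene; span 483.52 million years

A: 49.4 Ma lies in 56–33.9 Ma, so Eocene.
B: 487 Ma lies in 497–485.4 Ma, so Furongian.
C: 268.8 Ma lies in 273.01–259.51 Ma, so Guadalupian.
D: 3.48 Ma lies in 5.333–2.58 Ma, so Pliocene.
Oldest = 487 Ma, youngest = 3.48 Ma → span 483.52 Myr.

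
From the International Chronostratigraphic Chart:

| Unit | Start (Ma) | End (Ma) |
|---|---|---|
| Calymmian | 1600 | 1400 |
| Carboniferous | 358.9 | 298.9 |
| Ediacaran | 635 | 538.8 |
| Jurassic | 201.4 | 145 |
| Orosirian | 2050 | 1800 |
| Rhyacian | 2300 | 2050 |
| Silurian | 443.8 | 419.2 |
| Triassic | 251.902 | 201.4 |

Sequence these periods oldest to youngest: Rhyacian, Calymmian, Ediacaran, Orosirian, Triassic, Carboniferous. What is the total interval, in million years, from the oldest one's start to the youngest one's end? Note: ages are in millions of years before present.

Rhyacian, Orosirian, Calymmian, Ediacaran, Carboniferous, Triassic; total span 2098.6 Myr

Start ages (Ma): Rhyacian 2300, Orosirian 2050, Calymmian 1600, Ediacaran 635, Carboniferous 358.9, Triassic 251.902.
Ordered oldest to youngest: Rhyacian, Orosirian, Calymmian, Ediacaran, Carboniferous, Triassic.
Span = 2300 − 201.4 = 2098.6 Myr.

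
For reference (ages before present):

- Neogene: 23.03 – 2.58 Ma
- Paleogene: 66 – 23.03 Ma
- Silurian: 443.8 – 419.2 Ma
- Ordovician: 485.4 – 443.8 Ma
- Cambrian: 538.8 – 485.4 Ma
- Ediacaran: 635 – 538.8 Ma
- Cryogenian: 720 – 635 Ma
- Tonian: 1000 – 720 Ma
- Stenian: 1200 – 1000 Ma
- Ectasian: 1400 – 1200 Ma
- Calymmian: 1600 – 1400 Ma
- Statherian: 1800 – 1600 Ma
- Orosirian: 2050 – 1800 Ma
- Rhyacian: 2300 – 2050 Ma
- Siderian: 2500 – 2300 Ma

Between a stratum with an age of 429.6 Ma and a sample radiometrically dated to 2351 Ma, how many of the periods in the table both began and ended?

11

2351 Ma sits inside the Siderian (2500–2300) and 429.6 Ma inside the Silurian (443.8–419.2); neither of those is wholly between the two dates.
The listed periods lying completely between them are Rhyacian, Orosirian, Statherian, Calymmian, Ectasian, Stenian, Tonian, Cryogenian, Ediacaran, Cambrian, Ordovician — 11 in all.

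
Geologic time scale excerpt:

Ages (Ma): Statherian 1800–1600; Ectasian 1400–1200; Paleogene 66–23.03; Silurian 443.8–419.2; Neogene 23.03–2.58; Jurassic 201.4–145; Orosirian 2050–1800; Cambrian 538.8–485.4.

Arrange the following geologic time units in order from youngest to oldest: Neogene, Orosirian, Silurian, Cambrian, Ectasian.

Sorting by start age (ascending Ma, since larger Ma = older): Neogene start 23.03, Silurian start 443.8, Cambrian start 538.8, Ectasian start 1400, Orosirian start 2050.

Neogene, Silurian, Cambrian, Ectasian, Orosirian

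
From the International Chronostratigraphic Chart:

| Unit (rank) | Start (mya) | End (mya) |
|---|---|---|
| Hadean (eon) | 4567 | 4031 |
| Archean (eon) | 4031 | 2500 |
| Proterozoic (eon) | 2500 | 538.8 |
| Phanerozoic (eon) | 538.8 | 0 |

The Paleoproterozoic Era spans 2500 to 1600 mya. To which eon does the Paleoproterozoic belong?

The Paleoproterozoic (2500–1600 Ma) lies entirely within 2500–538.8 Ma, the Proterozoic Eon.

Proterozoic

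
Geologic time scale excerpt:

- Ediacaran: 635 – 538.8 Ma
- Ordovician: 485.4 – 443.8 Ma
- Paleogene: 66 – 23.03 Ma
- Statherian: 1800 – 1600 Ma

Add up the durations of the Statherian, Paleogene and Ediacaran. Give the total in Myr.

339.17 million years

Duration is start − end for each: (1800 − 1600) + (66 − 23.03) + (635 − 538.8).
That is 200 + 42.97 + 96.2, which totals 339.17 million years.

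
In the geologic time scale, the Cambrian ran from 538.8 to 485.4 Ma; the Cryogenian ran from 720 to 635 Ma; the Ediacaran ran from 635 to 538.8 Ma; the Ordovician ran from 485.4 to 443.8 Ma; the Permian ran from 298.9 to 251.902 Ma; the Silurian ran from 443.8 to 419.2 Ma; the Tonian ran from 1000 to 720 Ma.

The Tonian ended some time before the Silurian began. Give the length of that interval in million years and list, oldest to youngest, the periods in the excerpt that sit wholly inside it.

The Tonian closes at 720 Ma and the Silurian opens at 443.8 Ma, so the interval is 720 − 443.8 = 276.2 Myr.
A period fits inside if it starts at or after 720 Ma and ends at or before 443.8 Ma; oldest first that gives Cryogenian, Ediacaran, Cambrian, Ordovician.

276.2 million years; Cryogenian, Ediacaran, Cambrian, Ordovician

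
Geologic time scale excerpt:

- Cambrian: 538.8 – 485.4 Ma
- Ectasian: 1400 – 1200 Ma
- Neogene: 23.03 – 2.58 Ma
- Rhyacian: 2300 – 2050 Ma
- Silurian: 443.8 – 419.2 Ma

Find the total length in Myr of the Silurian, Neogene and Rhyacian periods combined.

295.05 million years

Each duration: Silurian = 24.6; Neogene = 20.45; Rhyacian = 250.
Sum: 24.6 + 20.45 + 250 = 295.05 Myr.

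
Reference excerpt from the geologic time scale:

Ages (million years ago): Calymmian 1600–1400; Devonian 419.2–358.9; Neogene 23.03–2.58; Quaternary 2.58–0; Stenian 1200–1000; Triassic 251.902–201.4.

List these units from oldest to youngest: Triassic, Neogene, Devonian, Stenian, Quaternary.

Stenian → Devonian → Triassic → Neogene → Quaternary

The oldest of these is Stenian (starts 1200 Ma) and the youngest is Quaternary (ends 0 Ma).
In between, by decreasing start age: Devonian (419.2), Triassic (251.902), Neogene (23.03).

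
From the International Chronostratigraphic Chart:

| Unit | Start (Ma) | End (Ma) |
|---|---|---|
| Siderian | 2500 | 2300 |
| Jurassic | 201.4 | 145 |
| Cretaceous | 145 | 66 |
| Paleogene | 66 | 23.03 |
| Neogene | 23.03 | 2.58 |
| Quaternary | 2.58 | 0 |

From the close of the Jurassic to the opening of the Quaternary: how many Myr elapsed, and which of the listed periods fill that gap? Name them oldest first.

142.42 million years; Cretaceous, Paleogene, Neogene

End of Jurassic = 145 Ma; start of Quaternary = 2.58 Ma.
Gap = 145 − 2.58 = 142.42 Myr.
Periods wholly inside 145–2.58 Ma: Cretaceous (145–66), Paleogene (66–23.03), Neogene (23.03–2.58).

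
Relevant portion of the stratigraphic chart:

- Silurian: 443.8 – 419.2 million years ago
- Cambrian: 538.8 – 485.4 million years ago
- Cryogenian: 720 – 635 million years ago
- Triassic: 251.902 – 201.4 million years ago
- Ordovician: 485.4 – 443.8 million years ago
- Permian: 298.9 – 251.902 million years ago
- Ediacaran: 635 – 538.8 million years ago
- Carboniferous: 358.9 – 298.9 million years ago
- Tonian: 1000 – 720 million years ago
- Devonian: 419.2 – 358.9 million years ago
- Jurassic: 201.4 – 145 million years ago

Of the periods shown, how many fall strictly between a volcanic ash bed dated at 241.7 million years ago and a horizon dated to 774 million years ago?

The older date is 774 Ma and the younger is 241.7 Ma.
Periods with start < 774 and end > 241.7 Ma: Cryogenian (720–635), Ediacaran (635–538.8), Cambrian (538.8–485.4), Ordovician (485.4–443.8), Silurian (443.8–419.2), Devonian (419.2–358.9), Carboniferous (358.9–298.9), Permian (298.9–251.902).
That is 8 complete periods.

8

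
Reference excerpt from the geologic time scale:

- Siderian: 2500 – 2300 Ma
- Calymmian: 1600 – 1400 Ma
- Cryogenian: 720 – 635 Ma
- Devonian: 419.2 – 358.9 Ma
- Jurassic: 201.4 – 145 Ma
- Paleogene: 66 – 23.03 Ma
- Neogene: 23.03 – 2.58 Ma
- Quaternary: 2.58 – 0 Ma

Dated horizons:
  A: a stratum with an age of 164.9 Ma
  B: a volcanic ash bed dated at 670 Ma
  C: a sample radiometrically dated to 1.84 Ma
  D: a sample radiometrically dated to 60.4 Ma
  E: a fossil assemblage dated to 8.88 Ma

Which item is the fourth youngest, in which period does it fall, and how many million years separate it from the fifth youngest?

Smaller Ma means younger, so youngest first: C 1.84 < E 8.88 < D 60.4 < A 164.9 < B 670.
Counting 4 along gives A (164.9 Ma); the excerpt puts that inside the Jurassic, 201.4–145 Ma.
Next in line is B (670 Ma), and 670 − 164.9 = 505.1 Myr.

A, in the Jurassic; 505.1 million years to B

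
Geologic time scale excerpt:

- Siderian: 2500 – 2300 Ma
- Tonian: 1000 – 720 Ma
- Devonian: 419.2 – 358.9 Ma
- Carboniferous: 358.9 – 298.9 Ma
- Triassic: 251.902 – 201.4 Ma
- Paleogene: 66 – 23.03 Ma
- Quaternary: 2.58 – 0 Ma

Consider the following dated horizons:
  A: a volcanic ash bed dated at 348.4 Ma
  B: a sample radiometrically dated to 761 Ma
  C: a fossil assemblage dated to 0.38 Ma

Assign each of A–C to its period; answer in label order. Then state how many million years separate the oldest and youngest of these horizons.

A — Carboniferous; B — Tonian; C — Quaternary; span 760.62 million years

Match each age against the start–end ranges in the excerpt: A = 348.4 Ma → Carboniferous (358.9–298.9); B = 761 Ma → Tonian (1000–720); C = 0.38 Ma → Quaternary (2.58–0).
The largest age is 761 Ma and the smallest is 0.38 Ma; their difference is 760.62 Myr.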